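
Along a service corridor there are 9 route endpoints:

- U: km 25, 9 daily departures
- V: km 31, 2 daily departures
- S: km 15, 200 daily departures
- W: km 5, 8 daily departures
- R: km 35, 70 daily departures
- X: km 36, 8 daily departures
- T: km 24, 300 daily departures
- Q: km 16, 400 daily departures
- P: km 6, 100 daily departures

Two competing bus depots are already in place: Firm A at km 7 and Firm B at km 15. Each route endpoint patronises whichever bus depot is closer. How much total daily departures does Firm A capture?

The indifferent point is the midpoint (7+15)/2 = 11; route endpoints left of it (closer to Firm A at 7) go to Firm A, those right go to Firm B.
  W at 5 (w=8) → Firm A
  P at 6 (w=100) → Firm A
  S at 15 (w=200) → Firm B
  Q at 16 (w=400) → Firm B
  T at 24 (w=300) → Firm B
  U at 25 (w=9) → Firm B
  V at 31 (w=2) → Firm B
  R at 35 (w=70) → Firm B
  X at 36 (w=8) → Firm B
Firm A captures 108; Firm B captures 989.

108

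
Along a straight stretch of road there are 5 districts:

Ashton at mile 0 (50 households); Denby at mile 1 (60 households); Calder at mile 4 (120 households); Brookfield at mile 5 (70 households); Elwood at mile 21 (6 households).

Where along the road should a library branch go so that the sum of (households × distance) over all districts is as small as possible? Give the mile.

x = 4

For a sum of weighted absolute distances on a line, the optimum is the weighted median (not the mean). Total weight W = 306; half-weight = 153.
Sort by position and accumulate weight:
  mile 0 (Ashton, w=50) → cum 50
  mile 1 (Denby, w=60) → cum 110
  mile 4 (Calder, w=120) → cum 230  ≥ 153 → median here
  mile 5 (Brookfield, w=70) → cum 300
  mile 21 (Elwood, w=6) → cum 306
Optimal location: mile 4.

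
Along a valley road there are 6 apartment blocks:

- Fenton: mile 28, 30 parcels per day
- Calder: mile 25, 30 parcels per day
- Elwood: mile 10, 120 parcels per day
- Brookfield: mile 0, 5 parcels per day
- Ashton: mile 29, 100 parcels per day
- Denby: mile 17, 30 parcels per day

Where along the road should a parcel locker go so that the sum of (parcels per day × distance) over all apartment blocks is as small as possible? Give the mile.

For a sum of weighted absolute distances on a line, the optimum is the weighted median (not the mean). Total weight W = 315; half-weight = 157.5.
Sort by position and accumulate weight:
  mile 0 (Brookfield, w=5) → cum 5
  mile 10 (Elwood, w=120) → cum 125
  mile 17 (Denby, w=30) → cum 155
  mile 25 (Calder, w=30) → cum 185  ≥ 157.5 → median here
  mile 28 (Fenton, w=30) → cum 215
  mile 29 (Ashton, w=100) → cum 315
Optimal location: mile 25.

x = 25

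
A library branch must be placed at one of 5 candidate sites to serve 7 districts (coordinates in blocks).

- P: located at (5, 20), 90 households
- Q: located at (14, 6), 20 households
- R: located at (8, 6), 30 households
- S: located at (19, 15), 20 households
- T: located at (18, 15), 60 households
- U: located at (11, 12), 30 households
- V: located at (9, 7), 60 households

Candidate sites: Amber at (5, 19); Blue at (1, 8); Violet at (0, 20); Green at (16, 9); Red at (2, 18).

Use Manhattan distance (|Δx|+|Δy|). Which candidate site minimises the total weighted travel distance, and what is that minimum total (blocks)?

Amber, total 3740 blocks

Total weighted distance at each candidate:
  Amber (5, 19): total = 3740
  Blue (1, 8): total = 4910
  Violet (0, 20): total = 5420
  Green (16, 9): total = 3850
  Red (2, 18): total = 4540
Minimum is at Amber with total 3740 blocks.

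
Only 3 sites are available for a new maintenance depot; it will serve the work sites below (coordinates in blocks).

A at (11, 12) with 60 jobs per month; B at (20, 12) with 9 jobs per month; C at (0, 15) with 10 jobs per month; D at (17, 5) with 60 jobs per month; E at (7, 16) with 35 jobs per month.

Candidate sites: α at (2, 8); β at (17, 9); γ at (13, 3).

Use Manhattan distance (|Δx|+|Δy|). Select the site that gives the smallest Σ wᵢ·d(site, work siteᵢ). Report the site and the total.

β, total 1659 blocks

Total weighted distance at each candidate:
  α (2, 8): total = 2603
  β (17, 9): total = 1659
  γ (13, 3): total = 2079
Minimum is at β with total 1659 blocks.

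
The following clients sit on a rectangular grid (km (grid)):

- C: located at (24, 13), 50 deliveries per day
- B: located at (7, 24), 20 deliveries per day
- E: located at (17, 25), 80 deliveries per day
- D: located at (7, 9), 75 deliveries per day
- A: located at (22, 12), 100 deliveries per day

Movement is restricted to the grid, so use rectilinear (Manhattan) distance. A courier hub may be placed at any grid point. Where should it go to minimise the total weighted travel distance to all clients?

(17, 12)

Manhattan distance separates: Σwᵢ(|x−xᵢ|+|y−yᵢ|) = Σwᵢ|x−xᵢ| + Σwᵢ|y−yᵢ|, so x and y are optimised independently as 1-D weighted medians.
Total weight W = 325; half = 162.5.
x-coordinate, sorted with cumulative weight:
  x=7 (B, w=20) cum 20
  x=7 (D, w=75) cum 95
  x=17 (E, w=80) cum 175  ← median
  x=22 (A, w=100) cum 275
  x=24 (C, w=50) cum 325
⇒ x* = 17
y-coordinate, sorted with cumulative weight:
  y=9 (D, w=75) cum 75
  y=12 (A, w=100) cum 175  ← median
  y=13 (C, w=50) cum 225
  y=24 (B, w=20) cum 245
  y=25 (E, w=80) cum 325
⇒ y* = 12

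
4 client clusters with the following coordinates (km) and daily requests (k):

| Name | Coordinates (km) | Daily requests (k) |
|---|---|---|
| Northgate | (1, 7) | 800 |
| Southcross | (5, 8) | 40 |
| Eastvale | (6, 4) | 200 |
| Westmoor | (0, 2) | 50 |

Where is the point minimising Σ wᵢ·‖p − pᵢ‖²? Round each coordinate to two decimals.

The minimiser of Σwᵢ‖p−pᵢ‖² is the weighted centroid p* = (Σwᵢpᵢ)/(Σwᵢ).
Σwᵢ = 1090.
Σwᵢxᵢ = 800·1 + 40·5 + 200·6 + 50·0 = 2200.
Σwᵢyᵢ = 800·7 + 40·8 + 200·4 + 50·2 = 6820.
x* = 2200/1090 = 2.02, y* = 6820/1090 = 6.26.

(2.02, 6.26)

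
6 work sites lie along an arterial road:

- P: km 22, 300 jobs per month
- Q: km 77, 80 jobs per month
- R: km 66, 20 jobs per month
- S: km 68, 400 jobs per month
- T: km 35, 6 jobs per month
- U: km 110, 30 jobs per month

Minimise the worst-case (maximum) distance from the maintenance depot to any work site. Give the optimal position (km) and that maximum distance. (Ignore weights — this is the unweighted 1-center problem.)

The 1-center on a line is the midpoint of the two extreme points: leftmost at 22, rightmost at 110.
Optimal location = (22 + 110)/2 = 66; maximum distance = (110 − 22)/2 = 44.

location 66, max distance 44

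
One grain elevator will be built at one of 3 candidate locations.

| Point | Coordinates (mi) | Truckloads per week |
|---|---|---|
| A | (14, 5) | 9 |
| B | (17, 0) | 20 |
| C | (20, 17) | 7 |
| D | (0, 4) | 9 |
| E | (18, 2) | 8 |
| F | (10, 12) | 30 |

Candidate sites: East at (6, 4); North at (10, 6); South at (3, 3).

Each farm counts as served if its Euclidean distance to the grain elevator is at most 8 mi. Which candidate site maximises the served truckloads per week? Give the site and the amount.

North, covering 39

Coverage radius r = 8 mi; a point is covered iff (Δx)²+(Δy)² ≤ 8² = 64.
  East (6, 4): covers {D} → 9
  North (10, 6): covers {A, F} → 39
  South (3, 3): covers {D} → 9
Maximum coverage at North: 39 truckloads per week.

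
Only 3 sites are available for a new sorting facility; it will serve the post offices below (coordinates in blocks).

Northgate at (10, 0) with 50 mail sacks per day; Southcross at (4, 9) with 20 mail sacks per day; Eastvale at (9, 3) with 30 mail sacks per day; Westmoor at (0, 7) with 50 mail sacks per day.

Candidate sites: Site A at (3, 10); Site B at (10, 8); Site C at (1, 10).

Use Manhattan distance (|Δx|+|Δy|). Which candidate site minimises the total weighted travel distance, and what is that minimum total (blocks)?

Site B, total 1270 blocks

Total weighted distance at each candidate:
  Site A (3, 10): total = 1580
  Site B (10, 8): total = 1270
  Site C (1, 10): total = 1680
Minimum is at Site B with total 1270 blocks.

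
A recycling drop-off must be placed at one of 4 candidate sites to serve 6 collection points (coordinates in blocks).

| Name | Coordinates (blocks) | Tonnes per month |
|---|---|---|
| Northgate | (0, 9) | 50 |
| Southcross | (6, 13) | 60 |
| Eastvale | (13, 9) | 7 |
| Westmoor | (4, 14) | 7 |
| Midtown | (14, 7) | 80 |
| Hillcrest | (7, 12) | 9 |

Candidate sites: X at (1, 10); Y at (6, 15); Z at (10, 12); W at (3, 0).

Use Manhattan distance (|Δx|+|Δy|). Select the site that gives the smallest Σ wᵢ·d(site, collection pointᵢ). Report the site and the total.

Total weighted distance at each candidate:
  X (1, 10): total = 2072
  Y (6, 15): total = 2148
  Z (10, 12): total = 1795
  W (3, 0): total = 3382
Minimum is at Z with total 1795 blocks.

Z, total 1795 blocks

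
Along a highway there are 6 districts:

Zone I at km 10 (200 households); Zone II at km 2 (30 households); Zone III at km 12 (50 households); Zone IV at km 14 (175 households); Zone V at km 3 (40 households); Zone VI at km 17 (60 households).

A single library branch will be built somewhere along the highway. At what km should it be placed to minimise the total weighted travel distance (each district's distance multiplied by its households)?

For a sum of weighted absolute distances on a line, the optimum is the weighted median (not the mean). Total weight W = 555; half-weight = 277.5.
Sort by position and accumulate weight:
  km 2 (Zone II, w=30) → cum 30
  km 3 (Zone V, w=40) → cum 70
  km 10 (Zone I, w=200) → cum 270
  km 12 (Zone III, w=50) → cum 320  ≥ 277.5 → median here
  km 14 (Zone IV, w=175) → cum 495
  km 17 (Zone VI, w=60) → cum 555
Optimal location: km 12.

x = 12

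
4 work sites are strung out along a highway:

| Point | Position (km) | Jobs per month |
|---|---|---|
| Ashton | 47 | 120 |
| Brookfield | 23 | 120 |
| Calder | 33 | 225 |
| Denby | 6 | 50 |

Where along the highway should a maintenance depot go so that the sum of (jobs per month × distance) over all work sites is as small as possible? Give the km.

For a sum of weighted absolute distances on a line, the optimum is the weighted median (not the mean). Total weight W = 515; half-weight = 257.5.
Sort by position and accumulate weight:
  km 6 (Denby, w=50) → cum 50
  km 23 (Brookfield, w=120) → cum 170
  km 33 (Calder, w=225) → cum 395  ≥ 257.5 → median here
  km 47 (Ashton, w=120) → cum 515
Optimal location: km 33.

x = 33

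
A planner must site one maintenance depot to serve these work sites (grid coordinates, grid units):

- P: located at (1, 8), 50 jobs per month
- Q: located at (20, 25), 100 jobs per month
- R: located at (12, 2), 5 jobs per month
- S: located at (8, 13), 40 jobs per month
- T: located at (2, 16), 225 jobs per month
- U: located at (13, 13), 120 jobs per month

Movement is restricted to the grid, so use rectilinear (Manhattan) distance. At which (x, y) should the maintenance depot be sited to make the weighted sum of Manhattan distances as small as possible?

Manhattan distance separates: Σwᵢ(|x−xᵢ|+|y−yᵢ|) = Σwᵢ|x−xᵢ| + Σwᵢ|y−yᵢ|, so x and y are optimised independently as 1-D weighted medians.
Total weight W = 540; half = 270.
x-coordinate, sorted with cumulative weight:
  x=1 (P, w=50) cum 50
  x=2 (T, w=225) cum 275  ← median
  x=8 (S, w=40) cum 315
  x=12 (R, w=5) cum 320
  x=13 (U, w=120) cum 440
  x=20 (Q, w=100) cum 540
⇒ x* = 2
y-coordinate, sorted with cumulative weight:
  y=2 (R, w=5) cum 5
  y=8 (P, w=50) cum 55
  y=13 (S, w=40) cum 95
  y=13 (U, w=120) cum 215
  y=16 (T, w=225) cum 440  ← median
  y=25 (Q, w=100) cum 540
⇒ y* = 16

(2, 16)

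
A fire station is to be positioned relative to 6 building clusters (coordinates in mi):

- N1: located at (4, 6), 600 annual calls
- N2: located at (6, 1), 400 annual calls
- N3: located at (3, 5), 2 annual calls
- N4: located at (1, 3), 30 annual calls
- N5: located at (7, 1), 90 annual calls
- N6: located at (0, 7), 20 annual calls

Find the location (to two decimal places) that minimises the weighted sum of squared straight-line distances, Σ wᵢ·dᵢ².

(4.79, 3.79)

The minimiser of Σwᵢ‖p−pᵢ‖² is the weighted centroid p* = (Σwᵢpᵢ)/(Σwᵢ).
Σwᵢ = 1142.
Σwᵢxᵢ = 600·4 + 400·6 + 2·3 + 30·1 + 90·7 + 20·0 = 5466.
Σwᵢyᵢ = 600·6 + 400·1 + 2·5 + 30·3 + 90·1 + 20·7 = 4330.
x* = 5466/1142 = 4.79, y* = 4330/1142 = 3.79.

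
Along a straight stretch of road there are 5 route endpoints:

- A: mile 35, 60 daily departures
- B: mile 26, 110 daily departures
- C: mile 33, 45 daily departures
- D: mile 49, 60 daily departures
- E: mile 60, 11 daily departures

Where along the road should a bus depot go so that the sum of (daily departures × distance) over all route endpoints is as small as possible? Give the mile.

For a sum of weighted absolute distances on a line, the optimum is the weighted median (not the mean). Total weight W = 286; half-weight = 143.
Sort by position and accumulate weight:
  mile 26 (B, w=110) → cum 110
  mile 33 (C, w=45) → cum 155  ≥ 143 → median here
  mile 35 (A, w=60) → cum 215
  mile 49 (D, w=60) → cum 275
  mile 60 (E, w=11) → cum 286
Optimal location: mile 33.

x = 33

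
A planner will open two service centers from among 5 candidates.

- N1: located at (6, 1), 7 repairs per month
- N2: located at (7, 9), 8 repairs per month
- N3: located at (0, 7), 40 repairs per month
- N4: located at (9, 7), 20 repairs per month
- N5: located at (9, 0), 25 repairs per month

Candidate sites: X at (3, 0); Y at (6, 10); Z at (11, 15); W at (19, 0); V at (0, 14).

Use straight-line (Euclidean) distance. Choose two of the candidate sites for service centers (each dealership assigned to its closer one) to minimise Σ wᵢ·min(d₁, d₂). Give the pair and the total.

{X, Y}, total 536.6

Evaluate every pair (each demand assigned to the nearer of the two):
  {X, Y}: total = 536.6
  {Y, W}: total = 677.5
  {Y, Z}: total = 688.5
  {Y, V}: total = 688.5
  {X, Z}: total = 699.4
  {X, V}: total = 705.3
  {X, W}: total = 739.9
  {W, V}: total = 918.1
  {Z, V}: total = 981.2
  {Z, W}: total = 1107.9
Best pair: {X, Y} with total 536.6.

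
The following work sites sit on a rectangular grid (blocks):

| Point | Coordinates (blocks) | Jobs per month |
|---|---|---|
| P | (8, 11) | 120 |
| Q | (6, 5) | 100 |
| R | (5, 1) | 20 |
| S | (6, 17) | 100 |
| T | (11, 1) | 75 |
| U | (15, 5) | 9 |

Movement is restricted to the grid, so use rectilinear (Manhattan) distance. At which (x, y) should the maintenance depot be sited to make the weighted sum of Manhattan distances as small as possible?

Manhattan distance separates: Σwᵢ(|x−xᵢ|+|y−yᵢ|) = Σwᵢ|x−xᵢ| + Σwᵢ|y−yᵢ|, so x and y are optimised independently as 1-D weighted medians.
Total weight W = 424; half = 212.
x-coordinate, sorted with cumulative weight:
  x=5 (R, w=20) cum 20
  x=6 (Q, w=100) cum 120
  x=6 (S, w=100) cum 220  ← median
  x=8 (P, w=120) cum 340
  x=11 (T, w=75) cum 415
  x=15 (U, w=9) cum 424
⇒ x* = 6
y-coordinate, sorted with cumulative weight:
  y=1 (R, w=20) cum 20
  y=1 (T, w=75) cum 95
  y=5 (Q, w=100) cum 195
  y=5 (U, w=9) cum 204
  y=11 (P, w=120) cum 324  ← median
  y=17 (S, w=100) cum 424
⇒ y* = 11

(6, 11)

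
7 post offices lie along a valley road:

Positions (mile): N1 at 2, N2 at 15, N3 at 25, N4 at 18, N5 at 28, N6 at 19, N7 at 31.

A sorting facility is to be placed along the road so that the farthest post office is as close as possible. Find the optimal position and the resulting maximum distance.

The 1-center on a line is the midpoint of the two extreme points: leftmost at 2, rightmost at 31.
Optimal location = (2 + 31)/2 = 16.5; maximum distance = (31 − 2)/2 = 14.5.

location 16.5, max distance 14.5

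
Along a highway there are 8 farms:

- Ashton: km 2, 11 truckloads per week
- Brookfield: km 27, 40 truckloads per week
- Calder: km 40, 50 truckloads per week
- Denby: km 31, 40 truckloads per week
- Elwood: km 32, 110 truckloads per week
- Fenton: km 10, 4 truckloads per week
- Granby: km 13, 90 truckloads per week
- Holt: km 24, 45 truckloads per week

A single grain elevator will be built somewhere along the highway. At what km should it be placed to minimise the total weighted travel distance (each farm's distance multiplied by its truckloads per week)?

For a sum of weighted absolute distances on a line, the optimum is the weighted median (not the mean). Total weight W = 390; half-weight = 195.
Sort by position and accumulate weight:
  km 2 (Ashton, w=11) → cum 11
  km 10 (Fenton, w=4) → cum 15
  km 13 (Granby, w=90) → cum 105
  km 24 (Holt, w=45) → cum 150
  km 27 (Brookfield, w=40) → cum 190
  km 31 (Denby, w=40) → cum 230  ≥ 195 → median here
  km 32 (Elwood, w=110) → cum 340
  km 40 (Calder, w=50) → cum 390
Optimal location: km 31.

x = 31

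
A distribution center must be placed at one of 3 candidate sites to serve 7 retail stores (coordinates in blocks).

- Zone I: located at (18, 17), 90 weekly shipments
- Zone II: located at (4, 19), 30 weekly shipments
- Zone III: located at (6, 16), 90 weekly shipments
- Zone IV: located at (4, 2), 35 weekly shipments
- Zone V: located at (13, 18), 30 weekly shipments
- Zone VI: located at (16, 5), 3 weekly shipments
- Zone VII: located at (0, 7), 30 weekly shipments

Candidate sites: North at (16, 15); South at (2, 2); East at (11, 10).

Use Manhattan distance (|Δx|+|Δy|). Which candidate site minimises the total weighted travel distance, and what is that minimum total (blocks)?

North, total 3635 blocks

Total weighted distance at each candidate:
  North (16, 15): total = 3635
  South (2, 2): total = 6121
  East (11, 10): total = 4005
Minimum is at North with total 3635 blocks.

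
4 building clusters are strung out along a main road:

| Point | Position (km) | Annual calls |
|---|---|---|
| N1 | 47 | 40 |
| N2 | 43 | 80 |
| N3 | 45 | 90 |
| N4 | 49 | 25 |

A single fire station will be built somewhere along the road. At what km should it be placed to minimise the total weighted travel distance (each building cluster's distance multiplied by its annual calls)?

x = 45

For a sum of weighted absolute distances on a line, the optimum is the weighted median (not the mean). Total weight W = 235; half-weight = 117.5.
Sort by position and accumulate weight:
  km 43 (N2, w=80) → cum 80
  km 45 (N3, w=90) → cum 170  ≥ 117.5 → median here
  km 47 (N1, w=40) → cum 210
  km 49 (N4, w=25) → cum 235
Optimal location: km 45.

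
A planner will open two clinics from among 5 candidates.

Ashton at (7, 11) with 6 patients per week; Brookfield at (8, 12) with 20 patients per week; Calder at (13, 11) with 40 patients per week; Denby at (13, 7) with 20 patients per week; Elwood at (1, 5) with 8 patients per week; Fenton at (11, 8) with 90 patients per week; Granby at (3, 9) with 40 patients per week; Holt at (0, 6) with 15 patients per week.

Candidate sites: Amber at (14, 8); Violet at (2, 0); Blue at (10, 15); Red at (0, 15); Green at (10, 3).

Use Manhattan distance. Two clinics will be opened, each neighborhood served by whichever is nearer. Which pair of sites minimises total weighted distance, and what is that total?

Evaluate every pair (each demand assigned to the nearer of the two):
  {Amber, Violet}: total = 1298
  {Amber, Red}: total = 1313
  {Amber, Blue}: total = 1460
  {Amber, Green}: total = 1493
  {Blue, Green}: total = 1905
  {Violet, Blue}: total = 1930
  {Blue, Red}: total = 1945
  {Violet, Green}: total = 1974
  {Red, Green}: total = 1989
  {Violet, Red}: total = 3384
Best pair: {Amber, Violet} with total 1298.

{Amber, Violet}, total 1298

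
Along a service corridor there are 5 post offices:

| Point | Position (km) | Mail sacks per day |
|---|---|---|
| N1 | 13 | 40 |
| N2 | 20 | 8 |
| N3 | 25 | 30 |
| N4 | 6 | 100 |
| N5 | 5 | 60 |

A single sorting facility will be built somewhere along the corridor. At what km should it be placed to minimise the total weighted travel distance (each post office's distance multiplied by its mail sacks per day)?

For a sum of weighted absolute distances on a line, the optimum is the weighted median (not the mean). Total weight W = 238; half-weight = 119.
Sort by position and accumulate weight:
  km 5 (N5, w=60) → cum 60
  km 6 (N4, w=100) → cum 160  ≥ 119 → median here
  km 13 (N1, w=40) → cum 200
  km 20 (N2, w=8) → cum 208
  km 25 (N3, w=30) → cum 238
Optimal location: km 6.

x = 6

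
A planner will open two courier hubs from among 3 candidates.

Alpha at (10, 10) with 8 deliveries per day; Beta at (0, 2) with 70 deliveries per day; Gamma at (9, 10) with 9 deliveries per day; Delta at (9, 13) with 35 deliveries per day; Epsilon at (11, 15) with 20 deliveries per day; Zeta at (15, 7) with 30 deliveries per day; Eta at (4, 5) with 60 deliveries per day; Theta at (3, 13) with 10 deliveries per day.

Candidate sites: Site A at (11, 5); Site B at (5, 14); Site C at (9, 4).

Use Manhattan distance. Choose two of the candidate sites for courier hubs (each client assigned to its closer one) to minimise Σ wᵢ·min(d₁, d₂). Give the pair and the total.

Evaluate every pair (each demand assigned to the nearer of the two):
  {Site B, Site C}: total = 1855
  {Site A, Site B}: total = 2036
  {Site A, Site C}: total = 2077
Best pair: {Site B, Site C} with total 1855.

{Site B, Site C}, total 1855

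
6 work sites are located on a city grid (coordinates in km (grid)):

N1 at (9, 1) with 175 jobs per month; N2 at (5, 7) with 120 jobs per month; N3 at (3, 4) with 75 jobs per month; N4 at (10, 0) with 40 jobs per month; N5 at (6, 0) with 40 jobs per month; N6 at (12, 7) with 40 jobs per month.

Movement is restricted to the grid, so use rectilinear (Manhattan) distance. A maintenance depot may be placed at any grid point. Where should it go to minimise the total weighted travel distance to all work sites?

Manhattan distance separates: Σwᵢ(|x−xᵢ|+|y−yᵢ|) = Σwᵢ|x−xᵢ| + Σwᵢ|y−yᵢ|, so x and y are optimised independently as 1-D weighted medians.
Total weight W = 490; half = 245.
x-coordinate, sorted with cumulative weight:
  x=3 (N3, w=75) cum 75
  x=5 (N2, w=120) cum 195
  x=6 (N5, w=40) cum 235
  x=9 (N1, w=175) cum 410  ← median
  x=10 (N4, w=40) cum 450
  x=12 (N6, w=40) cum 490
⇒ x* = 9
y-coordinate, sorted with cumulative weight:
  y=0 (N4, w=40) cum 40
  y=0 (N5, w=40) cum 80
  y=1 (N1, w=175) cum 255  ← median
  y=4 (N3, w=75) cum 330
  y=7 (N2, w=120) cum 450
  y=7 (N6, w=40) cum 490
⇒ y* = 1

(9, 1)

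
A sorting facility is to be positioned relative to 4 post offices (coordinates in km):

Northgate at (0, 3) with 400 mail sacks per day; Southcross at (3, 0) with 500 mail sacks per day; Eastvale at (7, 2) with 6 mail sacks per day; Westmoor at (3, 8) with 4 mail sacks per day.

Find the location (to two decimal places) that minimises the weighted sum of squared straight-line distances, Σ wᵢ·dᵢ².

(1.71, 1.37)

The minimiser of Σwᵢ‖p−pᵢ‖² is the weighted centroid p* = (Σwᵢpᵢ)/(Σwᵢ).
Σwᵢ = 910.
Σwᵢxᵢ = 400·0 + 500·3 + 6·7 + 4·3 = 1554.
Σwᵢyᵢ = 400·3 + 500·0 + 6·2 + 4·8 = 1244.
x* = 1554/910 = 1.71, y* = 1244/910 = 1.37.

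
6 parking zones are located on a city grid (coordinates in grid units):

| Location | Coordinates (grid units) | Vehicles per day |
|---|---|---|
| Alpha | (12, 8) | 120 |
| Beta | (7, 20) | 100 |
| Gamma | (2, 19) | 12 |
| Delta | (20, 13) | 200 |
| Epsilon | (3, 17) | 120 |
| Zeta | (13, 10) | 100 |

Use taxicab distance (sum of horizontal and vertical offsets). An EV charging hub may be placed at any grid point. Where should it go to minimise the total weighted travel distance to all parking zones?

(12, 13)

Manhattan distance separates: Σwᵢ(|x−xᵢ|+|y−yᵢ|) = Σwᵢ|x−xᵢ| + Σwᵢ|y−yᵢ|, so x and y are optimised independently as 1-D weighted medians.
Total weight W = 652; half = 326.
x-coordinate, sorted with cumulative weight:
  x=2 (Gamma, w=12) cum 12
  x=3 (Epsilon, w=120) cum 132
  x=7 (Beta, w=100) cum 232
  x=12 (Alpha, w=120) cum 352  ← median
  x=13 (Zeta, w=100) cum 452
  x=20 (Delta, w=200) cum 652
⇒ x* = 12
y-coordinate, sorted with cumulative weight:
  y=8 (Alpha, w=120) cum 120
  y=10 (Zeta, w=100) cum 220
  y=13 (Delta, w=200) cum 420  ← median
  y=17 (Epsilon, w=120) cum 540
  y=19 (Gamma, w=12) cum 552
  y=20 (Beta, w=100) cum 652
⇒ y* = 13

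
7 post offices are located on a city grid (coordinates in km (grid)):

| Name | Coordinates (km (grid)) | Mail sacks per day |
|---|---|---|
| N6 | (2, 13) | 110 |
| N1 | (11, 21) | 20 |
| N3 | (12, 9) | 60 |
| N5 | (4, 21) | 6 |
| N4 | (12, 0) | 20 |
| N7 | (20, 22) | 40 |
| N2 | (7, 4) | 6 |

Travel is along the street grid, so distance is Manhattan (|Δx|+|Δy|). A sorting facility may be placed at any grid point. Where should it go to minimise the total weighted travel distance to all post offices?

(11, 13)

Manhattan distance separates: Σwᵢ(|x−xᵢ|+|y−yᵢ|) = Σwᵢ|x−xᵢ| + Σwᵢ|y−yᵢ|, so x and y are optimised independently as 1-D weighted medians.
Total weight W = 262; half = 131.
x-coordinate, sorted with cumulative weight:
  x=2 (N6, w=110) cum 110
  x=4 (N5, w=6) cum 116
  x=7 (N2, w=6) cum 122
  x=11 (N1, w=20) cum 142  ← median
  x=12 (N3, w=60) cum 202
  x=12 (N4, w=20) cum 222
  x=20 (N7, w=40) cum 262
⇒ x* = 11
y-coordinate, sorted with cumulative weight:
  y=0 (N4, w=20) cum 20
  y=4 (N2, w=6) cum 26
  y=9 (N3, w=60) cum 86
  y=13 (N6, w=110) cum 196  ← median
  y=21 (N1, w=20) cum 216
  y=21 (N5, w=6) cum 222
  y=22 (N7, w=40) cum 262
⇒ y* = 13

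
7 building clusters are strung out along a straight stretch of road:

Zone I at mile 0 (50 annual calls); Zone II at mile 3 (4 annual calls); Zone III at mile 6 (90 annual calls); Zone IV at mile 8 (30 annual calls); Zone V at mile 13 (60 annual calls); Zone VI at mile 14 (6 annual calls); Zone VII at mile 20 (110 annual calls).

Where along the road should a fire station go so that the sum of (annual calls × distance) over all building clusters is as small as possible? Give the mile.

x = 13

For a sum of weighted absolute distances on a line, the optimum is the weighted median (not the mean). Total weight W = 350; half-weight = 175.
Sort by position and accumulate weight:
  mile 0 (Zone I, w=50) → cum 50
  mile 3 (Zone II, w=4) → cum 54
  mile 6 (Zone III, w=90) → cum 144
  mile 8 (Zone IV, w=30) → cum 174
  mile 13 (Zone V, w=60) → cum 234  ≥ 175 → median here
  mile 14 (Zone VI, w=6) → cum 240
  mile 20 (Zone VII, w=110) → cum 350
Optimal location: mile 13.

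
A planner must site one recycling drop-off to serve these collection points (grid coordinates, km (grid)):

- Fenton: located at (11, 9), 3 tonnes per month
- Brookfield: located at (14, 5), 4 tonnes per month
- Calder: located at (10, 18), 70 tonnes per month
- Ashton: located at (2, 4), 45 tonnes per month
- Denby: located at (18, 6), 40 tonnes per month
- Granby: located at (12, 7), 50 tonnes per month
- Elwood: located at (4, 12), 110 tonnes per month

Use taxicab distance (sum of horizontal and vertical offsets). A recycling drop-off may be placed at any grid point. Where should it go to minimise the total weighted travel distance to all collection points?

Manhattan distance separates: Σwᵢ(|x−xᵢ|+|y−yᵢ|) = Σwᵢ|x−xᵢ| + Σwᵢ|y−yᵢ|, so x and y are optimised independently as 1-D weighted medians.
Total weight W = 322; half = 161.
x-coordinate, sorted with cumulative weight:
  x=2 (Ashton, w=45) cum 45
  x=4 (Elwood, w=110) cum 155
  x=10 (Calder, w=70) cum 225  ← median
  x=11 (Fenton, w=3) cum 228
  x=12 (Granby, w=50) cum 278
  x=14 (Brookfield, w=4) cum 282
  x=18 (Denby, w=40) cum 322
⇒ x* = 10
y-coordinate, sorted with cumulative weight:
  y=4 (Ashton, w=45) cum 45
  y=5 (Brookfield, w=4) cum 49
  y=6 (Denby, w=40) cum 89
  y=7 (Granby, w=50) cum 139
  y=9 (Fenton, w=3) cum 142
  y=12 (Elwood, w=110) cum 252  ← median
  y=18 (Calder, w=70) cum 322
⇒ y* = 12

(10, 12)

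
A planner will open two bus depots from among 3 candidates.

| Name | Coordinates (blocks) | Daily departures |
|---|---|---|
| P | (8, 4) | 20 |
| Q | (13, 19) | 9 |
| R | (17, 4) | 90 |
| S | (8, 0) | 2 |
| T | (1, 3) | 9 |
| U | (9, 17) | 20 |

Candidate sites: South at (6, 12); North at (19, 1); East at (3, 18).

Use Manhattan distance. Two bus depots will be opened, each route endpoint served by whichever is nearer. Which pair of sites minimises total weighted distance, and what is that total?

{South, North}, total 1086

Evaluate every pair (each demand assigned to the nearer of the two):
  {South, North}: total = 1086
  {North, East}: total = 1146
  {South, East}: total = 2303
Best pair: {South, North} with total 1086.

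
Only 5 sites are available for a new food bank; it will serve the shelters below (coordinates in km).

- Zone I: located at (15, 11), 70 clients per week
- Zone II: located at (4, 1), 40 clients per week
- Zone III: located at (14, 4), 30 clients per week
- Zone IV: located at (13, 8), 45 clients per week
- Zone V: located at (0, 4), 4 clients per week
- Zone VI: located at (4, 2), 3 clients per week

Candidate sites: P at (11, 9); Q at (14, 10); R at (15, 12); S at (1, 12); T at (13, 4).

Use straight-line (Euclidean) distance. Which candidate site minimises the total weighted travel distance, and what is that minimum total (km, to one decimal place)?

Q, total 1017.1 km

Total weighted distance at each candidate:
  P (11, 9): total = 1091.8
  Q (14, 10): total = 1017.1
  R (15, 12): total = 1248.0
  S (1, 12): total = 2529.3
  T (13, 4): total = 1178.7
Minimum is at Q with total 1017.1 km.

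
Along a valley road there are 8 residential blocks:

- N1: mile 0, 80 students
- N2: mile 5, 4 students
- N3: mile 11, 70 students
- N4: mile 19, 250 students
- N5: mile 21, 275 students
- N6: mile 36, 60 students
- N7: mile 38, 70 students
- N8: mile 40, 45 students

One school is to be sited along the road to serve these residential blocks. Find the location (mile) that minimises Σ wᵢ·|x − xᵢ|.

For a sum of weighted absolute distances on a line, the optimum is the weighted median (not the mean). Total weight W = 854; half-weight = 427.
Sort by position and accumulate weight:
  mile 0 (N1, w=80) → cum 80
  mile 5 (N2, w=4) → cum 84
  mile 11 (N3, w=70) → cum 154
  mile 19 (N4, w=250) → cum 404
  mile 21 (N5, w=275) → cum 679  ≥ 427 → median here
  mile 36 (N6, w=60) → cum 739
  mile 38 (N7, w=70) → cum 809
  mile 40 (N8, w=45) → cum 854
Optimal location: mile 21.

x = 21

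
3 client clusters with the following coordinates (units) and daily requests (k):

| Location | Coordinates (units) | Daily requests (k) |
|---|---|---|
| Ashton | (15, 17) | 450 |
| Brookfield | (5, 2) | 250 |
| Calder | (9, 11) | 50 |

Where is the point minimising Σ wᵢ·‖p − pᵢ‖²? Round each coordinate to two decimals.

The minimiser of Σwᵢ‖p−pᵢ‖² is the weighted centroid p* = (Σwᵢpᵢ)/(Σwᵢ).
Σwᵢ = 750.
Σwᵢxᵢ = 450·15 + 250·5 + 50·9 = 8450.
Σwᵢyᵢ = 450·17 + 250·2 + 50·11 = 8700.
x* = 8450/750 = 11.27, y* = 8700/750 = 11.60.

(11.27, 11.60)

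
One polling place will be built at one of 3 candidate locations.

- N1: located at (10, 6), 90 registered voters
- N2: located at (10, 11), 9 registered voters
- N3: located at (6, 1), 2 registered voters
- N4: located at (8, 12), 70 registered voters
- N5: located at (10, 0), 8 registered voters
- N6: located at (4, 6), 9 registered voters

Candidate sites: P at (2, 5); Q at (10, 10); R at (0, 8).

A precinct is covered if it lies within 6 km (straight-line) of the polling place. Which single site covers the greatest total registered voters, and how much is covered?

Q, covering 169

Coverage radius r = 6 km; a point is covered iff (Δx)²+(Δy)² ≤ 6² = 36.
  P (2, 5): covers {N3, N6} → 11
  Q (10, 10): covers {N1, N2, N4} → 169
  R (0, 8): covers {N6} → 9
Maximum coverage at Q: 169 registered voters.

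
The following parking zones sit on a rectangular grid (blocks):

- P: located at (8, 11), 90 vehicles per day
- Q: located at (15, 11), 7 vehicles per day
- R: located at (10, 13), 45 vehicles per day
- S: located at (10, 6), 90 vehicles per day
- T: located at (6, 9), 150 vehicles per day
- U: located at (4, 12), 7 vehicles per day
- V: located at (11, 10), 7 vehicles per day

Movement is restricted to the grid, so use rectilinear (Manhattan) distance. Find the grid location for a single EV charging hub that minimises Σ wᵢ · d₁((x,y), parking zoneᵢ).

(8, 9)

Manhattan distance separates: Σwᵢ(|x−xᵢ|+|y−yᵢ|) = Σwᵢ|x−xᵢ| + Σwᵢ|y−yᵢ|, so x and y are optimised independently as 1-D weighted medians.
Total weight W = 396; half = 198.
x-coordinate, sorted with cumulative weight:
  x=4 (U, w=7) cum 7
  x=6 (T, w=150) cum 157
  x=8 (P, w=90) cum 247  ← median
  x=10 (R, w=45) cum 292
  x=10 (S, w=90) cum 382
  x=11 (V, w=7) cum 389
  x=15 (Q, w=7) cum 396
⇒ x* = 8
y-coordinate, sorted with cumulative weight:
  y=6 (S, w=90) cum 90
  y=9 (T, w=150) cum 240  ← median
  y=10 (V, w=7) cum 247
  y=11 (P, w=90) cum 337
  y=11 (Q, w=7) cum 344
  y=12 (U, w=7) cum 351
  y=13 (R, w=45) cum 396
⇒ y* = 9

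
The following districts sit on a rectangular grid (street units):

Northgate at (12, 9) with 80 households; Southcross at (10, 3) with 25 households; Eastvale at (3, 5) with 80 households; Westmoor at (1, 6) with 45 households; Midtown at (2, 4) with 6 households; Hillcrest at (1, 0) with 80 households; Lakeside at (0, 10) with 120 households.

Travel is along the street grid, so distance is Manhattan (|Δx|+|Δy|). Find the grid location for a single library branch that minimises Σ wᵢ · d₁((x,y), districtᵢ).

(1, 6)

Manhattan distance separates: Σwᵢ(|x−xᵢ|+|y−yᵢ|) = Σwᵢ|x−xᵢ| + Σwᵢ|y−yᵢ|, so x and y are optimised independently as 1-D weighted medians.
Total weight W = 436; half = 218.
x-coordinate, sorted with cumulative weight:
  x=0 (Lakeside, w=120) cum 120
  x=1 (Westmoor, w=45) cum 165
  x=1 (Hillcrest, w=80) cum 245  ← median
  x=2 (Midtown, w=6) cum 251
  x=3 (Eastvale, w=80) cum 331
  x=10 (Southcross, w=25) cum 356
  x=12 (Northgate, w=80) cum 436
⇒ x* = 1
y-coordinate, sorted with cumulative weight:
  y=0 (Hillcrest, w=80) cum 80
  y=3 (Southcross, w=25) cum 105
  y=4 (Midtown, w=6) cum 111
  y=5 (Eastvale, w=80) cum 191
  y=6 (Westmoor, w=45) cum 236  ← median
  y=9 (Northgate, w=80) cum 316
  y=10 (Lakeside, w=120) cum 436
⇒ y* = 6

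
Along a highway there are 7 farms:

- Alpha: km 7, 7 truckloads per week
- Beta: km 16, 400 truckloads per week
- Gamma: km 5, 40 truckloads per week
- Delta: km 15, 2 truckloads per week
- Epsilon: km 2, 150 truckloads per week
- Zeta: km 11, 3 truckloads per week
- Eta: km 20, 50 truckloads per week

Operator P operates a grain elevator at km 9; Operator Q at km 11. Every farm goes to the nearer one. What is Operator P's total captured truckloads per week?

The indifferent point is the midpoint (9+11)/2 = 10; farms left of it (closer to Operator P at 9) go to Operator P, those right go to Operator Q.
  Epsilon at 2 (w=150) → Operator P
  Gamma at 5 (w=40) → Operator P
  Alpha at 7 (w=7) → Operator P
  Zeta at 11 (w=3) → Operator Q
  Delta at 15 (w=2) → Operator Q
  Beta at 16 (w=400) → Operator Q
  Eta at 20 (w=50) → Operator Q
Operator P captures 197; Operator Q captures 455.

197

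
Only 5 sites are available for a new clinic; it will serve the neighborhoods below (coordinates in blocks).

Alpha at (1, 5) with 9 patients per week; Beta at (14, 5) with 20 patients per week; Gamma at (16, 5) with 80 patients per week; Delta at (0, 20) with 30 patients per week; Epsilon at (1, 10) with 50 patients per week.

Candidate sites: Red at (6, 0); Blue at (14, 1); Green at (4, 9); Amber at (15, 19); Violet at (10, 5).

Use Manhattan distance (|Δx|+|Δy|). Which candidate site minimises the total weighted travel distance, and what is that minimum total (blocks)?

Total weighted distance at each candidate:
  Red (6, 0): total = 3080
  Blue (14, 1): total = 2803
  Green (4, 9): total = 2273
  Amber (15, 19): total = 3382
  Violet (10, 5): total = 2091
Minimum is at Violet with total 2091 blocks.

Violet, total 2091 blocks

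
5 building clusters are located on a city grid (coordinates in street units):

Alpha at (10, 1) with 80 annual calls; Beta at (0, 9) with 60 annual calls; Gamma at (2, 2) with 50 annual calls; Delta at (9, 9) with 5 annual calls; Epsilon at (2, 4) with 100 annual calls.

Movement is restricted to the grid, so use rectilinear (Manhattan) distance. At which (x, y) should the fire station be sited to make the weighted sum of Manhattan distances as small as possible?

(2, 4)

Manhattan distance separates: Σwᵢ(|x−xᵢ|+|y−yᵢ|) = Σwᵢ|x−xᵢ| + Σwᵢ|y−yᵢ|, so x and y are optimised independently as 1-D weighted medians.
Total weight W = 295; half = 147.5.
x-coordinate, sorted with cumulative weight:
  x=0 (Beta, w=60) cum 60
  x=2 (Gamma, w=50) cum 110
  x=2 (Epsilon, w=100) cum 210  ← median
  x=9 (Delta, w=5) cum 215
  x=10 (Alpha, w=80) cum 295
⇒ x* = 2
y-coordinate, sorted with cumulative weight:
  y=1 (Alpha, w=80) cum 80
  y=2 (Gamma, w=50) cum 130
  y=4 (Epsilon, w=100) cum 230  ← median
  y=9 (Beta, w=60) cum 290
  y=9 (Delta, w=5) cum 295
⇒ y* = 4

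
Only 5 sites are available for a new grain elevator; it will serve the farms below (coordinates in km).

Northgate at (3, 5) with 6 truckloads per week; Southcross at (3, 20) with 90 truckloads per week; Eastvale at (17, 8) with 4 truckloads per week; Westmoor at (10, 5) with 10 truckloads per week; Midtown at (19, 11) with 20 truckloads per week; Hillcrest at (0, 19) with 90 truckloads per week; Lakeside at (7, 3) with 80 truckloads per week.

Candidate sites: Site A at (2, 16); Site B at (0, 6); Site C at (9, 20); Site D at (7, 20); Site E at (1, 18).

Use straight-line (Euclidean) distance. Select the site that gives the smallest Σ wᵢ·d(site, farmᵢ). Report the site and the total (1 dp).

Site E, total 2373.0 km

Total weighted distance at each candidate:
  Site A (2, 16): total = 2434.5
  Site B (0, 6): total = 3648.7
  Site C (9, 20): total = 3298.4
  Site D (7, 20): total = 2965.0
  Site E (1, 18): total = 2373.0
Minimum is at Site E with total 2373.0 km.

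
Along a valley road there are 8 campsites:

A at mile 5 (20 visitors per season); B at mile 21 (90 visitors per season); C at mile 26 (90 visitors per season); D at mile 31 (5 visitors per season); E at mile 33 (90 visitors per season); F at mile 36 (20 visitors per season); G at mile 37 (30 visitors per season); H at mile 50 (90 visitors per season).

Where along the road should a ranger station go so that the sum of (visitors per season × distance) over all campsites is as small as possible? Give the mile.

For a sum of weighted absolute distances on a line, the optimum is the weighted median (not the mean). Total weight W = 435; half-weight = 217.5.
Sort by position and accumulate weight:
  mile 5 (A, w=20) → cum 20
  mile 21 (B, w=90) → cum 110
  mile 26 (C, w=90) → cum 200
  mile 31 (D, w=5) → cum 205
  mile 33 (E, w=90) → cum 295  ≥ 217.5 → median here
  mile 36 (F, w=20) → cum 315
  mile 37 (G, w=30) → cum 345
  mile 50 (H, w=90) → cum 435
Optimal location: mile 33.

x = 33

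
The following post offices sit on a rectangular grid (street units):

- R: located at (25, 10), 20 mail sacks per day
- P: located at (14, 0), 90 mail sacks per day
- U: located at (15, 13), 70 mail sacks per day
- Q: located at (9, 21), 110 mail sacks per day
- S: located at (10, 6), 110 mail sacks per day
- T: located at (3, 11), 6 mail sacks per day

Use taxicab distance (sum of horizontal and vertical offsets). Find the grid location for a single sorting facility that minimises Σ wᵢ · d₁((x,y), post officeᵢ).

Manhattan distance separates: Σwᵢ(|x−xᵢ|+|y−yᵢ|) = Σwᵢ|x−xᵢ| + Σwᵢ|y−yᵢ|, so x and y are optimised independently as 1-D weighted medians.
Total weight W = 406; half = 203.
x-coordinate, sorted with cumulative weight:
  x=3 (T, w=6) cum 6
  x=9 (Q, w=110) cum 116
  x=10 (S, w=110) cum 226  ← median
  x=14 (P, w=90) cum 316
  x=15 (U, w=70) cum 386
  x=25 (R, w=20) cum 406
⇒ x* = 10
y-coordinate, sorted with cumulative weight:
  y=0 (P, w=90) cum 90
  y=6 (S, w=110) cum 200
  y=10 (R, w=20) cum 220  ← median
  y=11 (T, w=6) cum 226
  y=13 (U, w=70) cum 296
  y=21 (Q, w=110) cum 406
⇒ y* = 10

(10, 10)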